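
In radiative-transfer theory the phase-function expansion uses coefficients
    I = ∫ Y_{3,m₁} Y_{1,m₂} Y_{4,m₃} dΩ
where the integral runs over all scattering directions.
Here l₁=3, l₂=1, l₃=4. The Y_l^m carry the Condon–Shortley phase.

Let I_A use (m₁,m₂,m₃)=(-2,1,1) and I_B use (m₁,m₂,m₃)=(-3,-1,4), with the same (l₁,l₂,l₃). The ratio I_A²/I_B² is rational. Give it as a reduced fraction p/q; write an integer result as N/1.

Shared (l₁,l₂,l₃)=(3,1,4): N and (l;000)² cancel in I_A²/I_B².
A: Δ = 0!·6!·2!/9! = 1/252; Racah Σ t=0..0: t=0:+1/240 = 1/240; ⇒ 3j(3 1 4; -2 1 1)² = 1/84, sgn -1
B: Δ = 0!·6!·2!/9! = 1/252; Racah Σ t=0..0: t=0:+1/1440 = 1/1440; ⇒ 3j(3 1 4; -3 -1 4)² = 1/9, sgn +1
I_A²/I_B² = (1/84)/(1/9) = 3/28

3/28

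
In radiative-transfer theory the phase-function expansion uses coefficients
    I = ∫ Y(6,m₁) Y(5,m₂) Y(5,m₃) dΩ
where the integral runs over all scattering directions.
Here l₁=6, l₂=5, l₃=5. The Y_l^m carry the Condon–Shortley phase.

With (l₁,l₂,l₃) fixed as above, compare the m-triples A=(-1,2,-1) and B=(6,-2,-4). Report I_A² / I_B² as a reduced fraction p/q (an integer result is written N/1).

128/231

Same 6,5,5: normalisation and zero-m 3j drop out of the ratio.
A: Δ: 6! 6! 4! / 17! → 1/28588560; sum: t=3:−1/41472 t=4:+1/10368 t=5:−1/23040 t=6:+1/518400 = 1/32400; 3j²(6 5 5; -1 2 -1) = Δ·Π!·Σ² = 128/12155  (sign +1)
B: Δ: 6! 6! 4! / 17! → 1/28588560; sum: t=0:+1/3110400 = 1/3110400; 3j²(6 5 5; 6 -2 -4) = Δ·Π!·Σ² = 21/1105  (sign -1)
I_A²/I_B² = (128/12155)/(21/1105) = 128/231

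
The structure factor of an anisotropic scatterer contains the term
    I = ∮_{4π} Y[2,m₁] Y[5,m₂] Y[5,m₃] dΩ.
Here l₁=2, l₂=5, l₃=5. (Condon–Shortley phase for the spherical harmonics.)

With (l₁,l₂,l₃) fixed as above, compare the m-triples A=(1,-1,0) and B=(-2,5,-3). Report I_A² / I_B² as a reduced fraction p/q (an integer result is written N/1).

Same 2,5,5: normalisation and zero-m 3j drop out of the ratio.
A: Δ: 2! 2! 8! / 13! → 1/38610; sum: t=0:+1/1152 t=1:−1/1440 = 1/5760; 3j²(2 5 5; 1 -1 0) = Δ·Π!·Σ² = 1/858  (sign -1)
B: Δ: 2! 2! 8! / 13! → 1/38610; sum: t=2:+1/161280 = 1/161280; 3j²(2 5 5; -2 5 -3) = Δ·Π!·Σ² = 1/143  (sign +1)
I_A²/I_B² = (1/858)/(1/143) = 1/6

1/6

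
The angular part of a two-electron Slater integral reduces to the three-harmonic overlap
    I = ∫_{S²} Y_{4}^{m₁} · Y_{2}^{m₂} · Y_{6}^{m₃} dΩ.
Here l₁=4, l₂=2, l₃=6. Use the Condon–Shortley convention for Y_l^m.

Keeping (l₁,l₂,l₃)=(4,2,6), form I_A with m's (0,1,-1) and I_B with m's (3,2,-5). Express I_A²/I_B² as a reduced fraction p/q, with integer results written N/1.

35/66

Shared (l₁,l₂,l₃)=(4,2,6): N and (l;000)² cancel in I_A²/I_B².
A: Δ = 0!·8!·4!/13! = 1/6435; Racah Σ t=0..0: t=0:+1/3456 = 1/3456; ⇒ 3j(4 2 6; 0 1 -1)² = 35/1287, sgn -1
B: Δ = 0!·8!·4!/13! = 1/6435; Racah Σ t=0..0: t=0:+1/120960 = 1/120960; ⇒ 3j(4 2 6; 3 2 -5)² = 2/39, sgn -1
I_A²/I_B² = (35/1287)/(2/39) = 35/66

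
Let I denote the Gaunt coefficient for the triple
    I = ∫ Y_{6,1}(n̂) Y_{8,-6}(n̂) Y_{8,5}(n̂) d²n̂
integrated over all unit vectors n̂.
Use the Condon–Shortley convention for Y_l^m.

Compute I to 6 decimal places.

m-sum 0 ✓  L=22 even ✓  2≤8≤14 ✓
Π(2lᵢ+1) = 13×17×17 = 3757
triangle coeff Δ(6,8,8) = 1/13742520792
Σ_t [0,6]: t=0:+1/41803776000 t=1:−1/435456000 t=2:+1/39813120 t=3:−1/18662400 t=4:+1/39813120 t=5:−1/435456000 t=6:+1/41803776000 = -11/1393459200
(3j)²=600/96577 [(6 8 8; 0 0 0)], sign=-1
Σ_t [0,2]: t=0:+1/6967296000 t=1:−1/2090188800 t=2:+1/6270566400 = -11/62705664000
(3j)²=1573/178296 [(6 8 8; 1 -6 5)], sign=+1
⇒ 4πI² = 39325/190969
I = (-1)√(39325/190969/(4π)) = -0.12801121

-0.128011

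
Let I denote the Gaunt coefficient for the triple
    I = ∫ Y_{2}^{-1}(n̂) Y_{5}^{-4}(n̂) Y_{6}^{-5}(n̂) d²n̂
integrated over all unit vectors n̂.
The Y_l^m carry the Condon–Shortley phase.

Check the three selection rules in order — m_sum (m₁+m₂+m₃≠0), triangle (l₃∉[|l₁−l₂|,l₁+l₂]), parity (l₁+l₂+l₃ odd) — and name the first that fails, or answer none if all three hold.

m_sum

azimuthal sum: -1 − 4 − 5 = -10  ✗
3 ≤ 6 ≤ 7 (triangle on l)
L = 2 + 5 + 6 = 13 (odd)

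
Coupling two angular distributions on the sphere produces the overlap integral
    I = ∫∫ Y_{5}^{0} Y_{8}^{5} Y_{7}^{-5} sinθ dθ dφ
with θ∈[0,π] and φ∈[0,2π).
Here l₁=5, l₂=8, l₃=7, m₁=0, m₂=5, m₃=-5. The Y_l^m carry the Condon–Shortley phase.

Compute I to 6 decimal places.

0.111101

Checks pass: Σm=0; 20 even; l₃=7∈[3,13].
(2·5+1)(2·8+1)(2·7+1) = 2805
Δ: 6! 4! 10! / 21! → 1/814773960
sum: t=1:−1/87091200 t=2:+1/4976640 t=3:−1/2073600 t=4:+1/4976640 t=5:−1/87091200 = -1/9676800
3j²(5 8 7; 0 0 0) = Δ·Π!·Σ² = 360/46189  (sign +1)
sum: t=3:−1/522547200 t=4:+1/104509440 t=5:−1/232243200 = 1/298598400
3j²(5 8 7; 0 5 -5) = Δ·Π!·Σ² = 55/7752  (sign +1)
combine: 4πI² = 2805·360/46189·55/7752 = 12375/79781
take √, sign +1: I = 0.11110099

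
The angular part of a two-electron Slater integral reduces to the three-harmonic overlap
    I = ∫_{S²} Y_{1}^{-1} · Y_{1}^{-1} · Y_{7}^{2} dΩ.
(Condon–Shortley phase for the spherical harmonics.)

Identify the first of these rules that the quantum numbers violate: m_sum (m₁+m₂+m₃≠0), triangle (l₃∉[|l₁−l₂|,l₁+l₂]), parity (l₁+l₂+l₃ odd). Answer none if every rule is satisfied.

triangle

Σmᵢ = 0  ✓
l₃∈[|l₁−l₂|,l₁+l₂]=[0,2], have l₃=7  ✗
Σlᵢ = 9 ⇒ odd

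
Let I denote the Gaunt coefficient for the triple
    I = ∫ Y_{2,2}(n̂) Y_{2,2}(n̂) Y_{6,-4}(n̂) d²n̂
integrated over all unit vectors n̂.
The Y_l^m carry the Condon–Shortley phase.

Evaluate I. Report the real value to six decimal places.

0.000000

triangle: need 0≤l₃≤4, have 6; I=0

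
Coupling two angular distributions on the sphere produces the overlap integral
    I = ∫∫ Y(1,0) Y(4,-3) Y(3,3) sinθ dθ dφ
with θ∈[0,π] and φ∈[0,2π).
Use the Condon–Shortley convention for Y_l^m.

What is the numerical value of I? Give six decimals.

m-sum 0 ✓  L=8 even ✓  3≤3≤5 ✓
Π(2lᵢ+1) = 3×9×7 = 189
triangle coeff Δ(1,4,3) = 1/252
Σ_t [1,1]: t=1:−1/36 = -1/36
(3j)²=4/63 [(1 4 3; 0 0 0)], sign=+1
Σ_t [1,1]: t=1:−1/720 = -1/720
(3j)²=1/36 [(1 4 3; 0 -3 3)], sign=-1
⇒ 4πI² = 1/3
I = (-1)√(1/3/(4π)) = -0.16286750

-0.162868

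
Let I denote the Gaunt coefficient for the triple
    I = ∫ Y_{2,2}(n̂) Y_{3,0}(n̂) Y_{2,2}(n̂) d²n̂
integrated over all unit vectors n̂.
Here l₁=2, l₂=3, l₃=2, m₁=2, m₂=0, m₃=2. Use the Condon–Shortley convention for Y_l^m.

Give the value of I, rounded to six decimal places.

0.000000

m-sum = 2 + 0 + 2 = 4 ≠ 0 ⇒ I = 0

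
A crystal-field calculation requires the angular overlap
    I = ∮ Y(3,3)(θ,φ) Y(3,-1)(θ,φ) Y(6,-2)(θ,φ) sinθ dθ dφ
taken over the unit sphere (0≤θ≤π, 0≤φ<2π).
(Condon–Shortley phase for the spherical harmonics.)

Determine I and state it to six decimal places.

0.062728

Checks pass: Σm=0; 12 even; l₃=6∈[0,6].
(2·3+1)(2·3+1)(2·6+1) = 637
Δ: 0! 6! 6! / 13! → 1/12012
sum: t=0:+1/1296 = 1/1296
3j²(3 3 6; 0 0 0) = Δ·Π!·Σ² = 100/3003  (sign +1)
sum: t=0:+1/34560 = 1/34560
3j²(3 3 6; 3 -1 -2) = Δ·Π!·Σ² = 1/429  (sign +1)
combine: 4πI² = 637·100/3003·1/429 = 700/14157
take √, sign +1: I = 0.06272757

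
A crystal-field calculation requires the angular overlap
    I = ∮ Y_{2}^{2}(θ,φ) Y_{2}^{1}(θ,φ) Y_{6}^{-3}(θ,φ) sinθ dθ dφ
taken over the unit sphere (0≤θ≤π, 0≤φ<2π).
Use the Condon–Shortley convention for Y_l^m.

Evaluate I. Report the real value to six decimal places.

0.000000

l₃=6 ∉ [0,4] — triangle fails ⇒ I = 0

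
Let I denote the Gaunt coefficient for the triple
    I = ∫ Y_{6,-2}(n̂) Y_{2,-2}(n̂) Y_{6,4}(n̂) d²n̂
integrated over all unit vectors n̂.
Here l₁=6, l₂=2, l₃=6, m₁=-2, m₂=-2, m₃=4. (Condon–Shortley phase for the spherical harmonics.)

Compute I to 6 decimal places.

Checks pass: Σm=0; 14 even; l₃=6∈[4,8].
(2·6+1)(2·2+1)(2·6+1) = 845
Δ: 2! 10! 2! / 15! → 1/90090
sum: t=0:+1/69120 t=1:−1/14400 t=2:+1/69120 = -7/172800
3j²(6 2 6; 0 0 0) = Δ·Π!·Σ² = 14/715  (sign -1)
sum: t=0:+1/322560 = 1/322560
3j²(6 2 6; -2 -2 4) = Δ·Π!·Σ² = 18/1001  (sign +1)
combine: 4πI² = 845·14/715·18/1001 = 36/121
take √, sign -1: I = -0.15386989

-0.153870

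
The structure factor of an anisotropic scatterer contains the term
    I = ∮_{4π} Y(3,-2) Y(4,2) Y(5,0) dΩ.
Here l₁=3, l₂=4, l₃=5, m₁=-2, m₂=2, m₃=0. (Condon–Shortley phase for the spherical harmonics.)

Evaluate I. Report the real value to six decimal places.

Rules hold: Σm=0, L=12 even, 1≤5≤7.
N = 7·9·11 = 693
Δ = 2!·4!·6!/13! = 1/180180
Racah Σ t=0..2: t=0:+1/576 t=1:−1/144 t=2:+1/576 = -1/288
⇒ 3j(3 4 5; 0 0 0)² = 20/1001, sgn +1
Racah Σ t=1..2: t=1:−1/2880 t=2:+1/576 = 1/720
⇒ 3j(3 4 5; -2 2 0)² = 80/3003, sgn -1
4πI² = N·(3j₀)²·(3jₘ)² = 4800/13013
I = -1·√(0.368862/4π) = -0.17132746

-0.171327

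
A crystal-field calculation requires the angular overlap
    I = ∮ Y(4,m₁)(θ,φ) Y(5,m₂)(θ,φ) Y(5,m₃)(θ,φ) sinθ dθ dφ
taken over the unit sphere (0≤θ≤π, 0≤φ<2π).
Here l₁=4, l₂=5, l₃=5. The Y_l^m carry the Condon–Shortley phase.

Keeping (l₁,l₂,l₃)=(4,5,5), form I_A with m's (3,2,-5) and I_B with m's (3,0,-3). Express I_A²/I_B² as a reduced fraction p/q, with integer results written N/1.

l's match ⇒ only the (l;m) 3-j factors differ between A and B.
A: triangle coeff Δ(4,5,5) = 1/3153150; Σ_t [1,1]: t=1:−1/103680 = -1/103680; (3j)²=7/429 [(4 5 5; 3 2 -5)], sign=-1
B: triangle coeff Δ(4,5,5) = 1/3153150; Σ_t [0,1]: t=0:+1/17280 t=1:−1/6912 = -1/11520; (3j)²=2/143 [(4 5 5; 3 0 -3)], sign=-1
I_A²/I_B² = (7/429)/(2/143) = 7/6

7/6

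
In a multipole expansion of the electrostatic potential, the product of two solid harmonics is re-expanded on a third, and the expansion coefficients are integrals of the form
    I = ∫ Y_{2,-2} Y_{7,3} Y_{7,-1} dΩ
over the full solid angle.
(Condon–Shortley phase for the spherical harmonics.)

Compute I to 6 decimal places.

0.181642

m-sum 0 ✓  L=16 even ✓  5≤7≤9 ✓
Π(2lᵢ+1) = 5×15×15 = 1125
triangle coeff Δ(2,7,7) = 1/185640
Σ_t [0,2]: t=0:+1/2419200 t=1:−1/518400 t=2:+1/2419200 = -1/907200
(3j)²=56/3315 [(2 7 7; 0 0 0)], sign=+1
Σ_t [2,2]: t=2:+1/3870720 = 1/3870720
(3j)²=135/6188 [(2 7 7; -2 3 -1)], sign=+1
⇒ 4πI² = 20250/48841
I = (+1)√(20250/48841/(4π)) = 0.18164160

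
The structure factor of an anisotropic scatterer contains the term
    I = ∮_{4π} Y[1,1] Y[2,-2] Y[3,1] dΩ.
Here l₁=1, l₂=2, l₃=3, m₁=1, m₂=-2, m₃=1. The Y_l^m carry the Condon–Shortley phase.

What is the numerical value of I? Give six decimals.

-0.082589

m-sum 0 ✓  L=6 even ✓  1≤3≤3 ✓
Π(2lᵢ+1) = 3×5×7 = 105
triangle coeff Δ(1,2,3) = 1/105
Σ_t [0,0]: t=0:+1/4 = 1/4
(3j)²=3/35 [(1 2 3; 0 0 0)], sign=-1
Σ_t [0,0]: t=0:+1/48 = 1/48
(3j)²=1/105 [(1 2 3; 1 -2 1)], sign=+1
⇒ 4πI² = 3/35
I = (-1)√(3/35/(4π)) = -0.08258890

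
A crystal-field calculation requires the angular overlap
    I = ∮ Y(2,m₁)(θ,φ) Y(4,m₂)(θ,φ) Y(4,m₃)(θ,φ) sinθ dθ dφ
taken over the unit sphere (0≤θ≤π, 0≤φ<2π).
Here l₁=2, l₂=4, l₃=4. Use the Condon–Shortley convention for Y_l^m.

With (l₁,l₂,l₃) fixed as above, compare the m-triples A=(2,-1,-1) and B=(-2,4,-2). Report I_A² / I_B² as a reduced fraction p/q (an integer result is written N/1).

25/7

Same 2,4,4: normalisation and zero-m 3j drop out of the ratio.
A: Δ: 2! 2! 6! / 11! → 1/13860; sum: t=0:+1/144 = 1/144; 3j²(2 4 4; 2 -1 -1) = Δ·Π!·Σ² = 10/231  (sign -1)
B: Δ: 2! 2! 6! / 11! → 1/13860; sum: t=2:+1/2880 = 1/2880; 3j²(2 4 4; -2 4 -2) = Δ·Π!·Σ² = 2/165  (sign +1)
I_A²/I_B² = (10/231)/(2/165) = 25/7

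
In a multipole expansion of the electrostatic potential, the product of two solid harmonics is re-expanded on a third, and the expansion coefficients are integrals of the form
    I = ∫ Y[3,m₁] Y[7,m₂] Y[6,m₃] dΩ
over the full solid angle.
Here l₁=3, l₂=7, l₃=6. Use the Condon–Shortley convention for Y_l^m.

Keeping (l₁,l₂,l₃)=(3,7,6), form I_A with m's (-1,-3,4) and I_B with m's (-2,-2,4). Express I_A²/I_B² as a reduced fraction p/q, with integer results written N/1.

36481/32000

l's match ⇒ only the (l;m) 3-j factors differ between A and B.
A: triangle coeff Δ(3,7,6) = 1/2042040; Σ_t [2,4]: t=2:+1/645120 t=3:−1/2177280 t=4:+1/174182400 = 191/174182400; (3j)²=36481/2042040 [(3 7 6; -1 -3 4)], sign=+1
B: triangle coeff Δ(3,7,6) = 1/2042040; Σ_t [3,4]: t=3:−1/967680 t=4:+1/8709120 = -1/1088640; (3j)²=800/51051 [(3 7 6; -2 -2 4)], sign=-1
I_A²/I_B² = (36481/2042040)/(800/51051) = 36481/32000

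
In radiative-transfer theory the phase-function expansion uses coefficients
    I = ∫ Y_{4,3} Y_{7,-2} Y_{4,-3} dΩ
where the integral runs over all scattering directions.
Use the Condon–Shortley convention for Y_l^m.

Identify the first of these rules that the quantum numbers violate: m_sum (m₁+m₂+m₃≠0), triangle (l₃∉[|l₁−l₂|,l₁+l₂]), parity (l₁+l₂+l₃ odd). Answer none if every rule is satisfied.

m_sum

azimuthal sum: 3 − 2 − 3 = -2  ✗
3 ≤ 4 ≤ 11 (triangle on l)
L = 4 + 7 + 4 = 15 (odd)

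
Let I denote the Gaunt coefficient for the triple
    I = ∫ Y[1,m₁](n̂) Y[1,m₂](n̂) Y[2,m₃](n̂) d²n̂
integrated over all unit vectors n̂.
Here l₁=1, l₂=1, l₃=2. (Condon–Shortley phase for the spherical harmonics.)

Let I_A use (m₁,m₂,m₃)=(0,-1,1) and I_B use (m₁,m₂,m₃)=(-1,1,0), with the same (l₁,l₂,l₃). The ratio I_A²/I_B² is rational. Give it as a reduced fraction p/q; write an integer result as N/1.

l's match ⇒ only the (l;m) 3-j factors differ between A and B.
A: triangle coeff Δ(1,1,2) = 1/30; Σ_t [0,0]: t=0:+1/2 = 1/2; (3j)²=1/10 [(1 1 2; 0 -1 1)], sign=-1
B: triangle coeff Δ(1,1,2) = 1/30; Σ_t [0,0]: t=0:+1/4 = 1/4; (3j)²=1/30 [(1 1 2; -1 1 0)], sign=+1
I_A²/I_B² = (1/10)/(1/30) = 3/1

3/1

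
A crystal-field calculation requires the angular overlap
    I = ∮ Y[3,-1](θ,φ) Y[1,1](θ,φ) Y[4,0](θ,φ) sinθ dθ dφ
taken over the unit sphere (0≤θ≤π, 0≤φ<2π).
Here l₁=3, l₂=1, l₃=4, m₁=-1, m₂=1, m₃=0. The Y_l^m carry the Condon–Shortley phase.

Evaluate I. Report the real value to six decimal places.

0.150786

Rules hold: Σm=0, L=8 even, 2≤4≤4.
N = 7·3·9 = 189
Δ = 0!·6!·2!/9! = 1/252
Racah Σ t=0..0: t=0:+1/36 = 1/36
⇒ 3j(3 1 4; 0 0 0)² = 4/63, sgn +1
Racah Σ t=0..0: t=0:+1/96 = 1/96
⇒ 3j(3 1 4; -1 1 0)² = 1/42, sgn +1
4πI² = N·(3j₀)²·(3jₘ)² = 2/7
I = +1·√(0.285714/4π) = 0.15078601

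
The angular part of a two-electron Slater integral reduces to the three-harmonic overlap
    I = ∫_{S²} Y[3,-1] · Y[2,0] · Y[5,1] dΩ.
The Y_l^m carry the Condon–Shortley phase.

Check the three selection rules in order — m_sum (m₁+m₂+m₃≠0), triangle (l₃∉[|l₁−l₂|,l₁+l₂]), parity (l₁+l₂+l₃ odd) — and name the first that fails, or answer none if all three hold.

none

azimuthal sum: -1 + 0 + 1 = 0  ✓
1 ≤ 5 ≤ 5 (triangle on l)  ✓
L = 3 + 2 + 5 = 10 (even)  ✓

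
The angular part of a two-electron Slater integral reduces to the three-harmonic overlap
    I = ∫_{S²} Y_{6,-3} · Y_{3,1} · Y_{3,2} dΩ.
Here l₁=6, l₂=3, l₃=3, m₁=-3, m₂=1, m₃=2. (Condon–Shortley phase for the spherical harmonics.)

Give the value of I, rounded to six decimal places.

-0.230476

Rules hold: Σm=0, L=12 even, 3≤3≤9.
N = 13·7·7 = 637
Δ = 6!·6!·0!/13! = 1/12012
Racah Σ t=3..3: t=3:−1/1296 = -1/1296
⇒ 3j(6 3 3; 0 0 0)² = 100/3003, sgn +1
Racah Σ t=4..4: t=4:+1/5760 = 1/5760
⇒ 3j(6 3 3; -3 1 2)² = 9/286, sgn -1
4πI² = N·(3j₀)²·(3jₘ)² = 1050/1573
I = -1·√(0.667514/4π) = -0.23047581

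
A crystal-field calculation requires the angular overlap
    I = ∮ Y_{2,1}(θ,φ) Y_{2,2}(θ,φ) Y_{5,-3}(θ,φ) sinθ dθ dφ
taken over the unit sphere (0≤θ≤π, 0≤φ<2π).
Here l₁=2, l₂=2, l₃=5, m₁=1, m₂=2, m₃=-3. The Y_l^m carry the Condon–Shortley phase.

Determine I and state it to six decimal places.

0.000000

|2−2|≤5≤2+2 violated ⇒ I = 0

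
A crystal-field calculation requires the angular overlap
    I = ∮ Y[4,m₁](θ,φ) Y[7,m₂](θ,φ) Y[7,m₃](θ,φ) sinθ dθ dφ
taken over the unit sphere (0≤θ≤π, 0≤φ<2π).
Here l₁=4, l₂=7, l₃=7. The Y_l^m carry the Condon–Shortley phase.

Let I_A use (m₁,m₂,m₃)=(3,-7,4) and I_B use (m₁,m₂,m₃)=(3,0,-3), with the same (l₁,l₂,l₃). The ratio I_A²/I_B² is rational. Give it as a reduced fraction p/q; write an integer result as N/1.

Same 4,7,7: normalisation and zero-m 3j drop out of the ratio.
A: Δ: 4! 4! 10! / 19! → 1/58198140; sum: t=0:+1/522547200 = 1/522547200; 3j²(4 7 7; 3 -7 4) = Δ·Π!·Σ² = 77/11628  (sign -1)
B: Δ: 4! 4! 10! / 19! → 1/58198140; sum: t=0:+1/4354560 t=1:−1/2488320 = -1/5806080; 3j²(4 7 7; 3 0 -3) = Δ·Π!·Σ² = 525/92378  (sign -1)
I_A²/I_B² = (77/11628)/(525/92378) = 1573/1350

1573/1350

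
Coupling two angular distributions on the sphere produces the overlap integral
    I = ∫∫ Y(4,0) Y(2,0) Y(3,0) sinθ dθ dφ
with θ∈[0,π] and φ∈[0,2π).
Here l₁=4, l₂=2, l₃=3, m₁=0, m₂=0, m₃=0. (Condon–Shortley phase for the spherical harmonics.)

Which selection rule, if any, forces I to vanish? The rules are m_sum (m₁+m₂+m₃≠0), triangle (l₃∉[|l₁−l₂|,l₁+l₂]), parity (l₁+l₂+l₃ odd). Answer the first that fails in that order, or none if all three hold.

parity

azimuthal sum: 0 + 0 + 0 = 0  ✓
2 ≤ 3 ≤ 6 (triangle on l)  ✓
L = 4 + 2 + 3 = 9 (odd)  ✗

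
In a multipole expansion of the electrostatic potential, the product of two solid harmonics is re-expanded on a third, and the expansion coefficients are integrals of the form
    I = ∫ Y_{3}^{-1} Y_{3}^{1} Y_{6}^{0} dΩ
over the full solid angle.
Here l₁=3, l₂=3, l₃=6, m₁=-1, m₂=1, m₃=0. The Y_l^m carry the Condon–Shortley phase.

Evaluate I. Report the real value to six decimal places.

0.177816

Rules hold: Σm=0, L=12 even, 0≤6≤6.
N = 7·7·13 = 637
Δ = 0!·6!·6!/13! = 1/12012
Racah Σ t=0..0: t=0:+1/1296 = 1/1296
⇒ 3j(3 3 6; 0 0 0)² = 100/3003, sgn +1
Racah Σ t=0..0: t=0:+1/2304 = 1/2304
⇒ 3j(3 3 6; -1 1 0)² = 75/4004, sgn +1
4πI² = N·(3j₀)²·(3jₘ)² = 625/1573
I = +1·√(0.39733/4π) = 0.17781595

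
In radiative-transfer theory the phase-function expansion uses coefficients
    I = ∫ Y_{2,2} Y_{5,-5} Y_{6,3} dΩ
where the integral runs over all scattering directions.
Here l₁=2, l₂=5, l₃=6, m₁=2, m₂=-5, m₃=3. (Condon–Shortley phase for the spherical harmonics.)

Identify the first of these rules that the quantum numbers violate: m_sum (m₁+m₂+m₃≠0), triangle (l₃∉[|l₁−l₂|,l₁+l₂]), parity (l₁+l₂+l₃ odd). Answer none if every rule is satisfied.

parity

m₁+m₂+m₃ = 2 − 5 + 3 = 0  ✓
triangle: |2−5|=3 ≤ l₃=6 ≤ 2+5=7  ✓
parity: l₁+l₂+l₃ = 13 is odd  ✗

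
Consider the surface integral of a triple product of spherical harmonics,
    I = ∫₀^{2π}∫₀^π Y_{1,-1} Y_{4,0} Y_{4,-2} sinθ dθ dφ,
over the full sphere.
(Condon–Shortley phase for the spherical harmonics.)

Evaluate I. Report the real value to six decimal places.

0.000000

m-sum = -1 + 0 − 2 = -3 ≠ 0 ⇒ I = 0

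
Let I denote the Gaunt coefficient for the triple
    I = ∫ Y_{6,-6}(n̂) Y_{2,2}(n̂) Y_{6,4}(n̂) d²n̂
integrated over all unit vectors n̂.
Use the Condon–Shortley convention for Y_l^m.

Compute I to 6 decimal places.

Checks pass: Σm=0; 14 even; l₃=6∈[4,8].
(2·6+1)(2·2+1)(2·6+1) = 845
Δ: 2! 10! 2! / 15! → 1/90090
sum: t=0:+1/69120 t=1:−1/14400 t=2:+1/69120 = -7/172800
3j²(6 2 6; 0 0 0) = Δ·Π!·Σ² = 14/715  (sign -1)
sum: t=2:+1/14515200 = 1/14515200
3j²(6 2 6; -6 2 4) = Δ·Π!·Σ² = 2/455  (sign +1)
combine: 4πI² = 845·14/715·2/455 = 4/55
take √, sign -1: I = -0.07607531

-0.076075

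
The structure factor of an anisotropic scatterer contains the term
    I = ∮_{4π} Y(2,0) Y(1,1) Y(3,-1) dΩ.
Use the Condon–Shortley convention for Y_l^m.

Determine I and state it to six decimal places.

-0.202301

Checks pass: Σm=0; 6 even; l₃=3∈[1,3].
(2·2+1)(2·1+1)(2·3+1) = 105
Δ: 0! 4! 2! / 7! → 1/105
sum: t=0:+1/4 = 1/4
3j²(2 1 3; 0 0 0) = Δ·Π!·Σ² = 3/35  (sign -1)
sum: t=0:+1/8 = 1/8
3j²(2 1 3; 0 1 -1) = Δ·Π!·Σ² = 2/35  (sign +1)
combine: 4πI² = 105·3/35·2/35 = 18/35
take √, sign -1: I = -0.20230066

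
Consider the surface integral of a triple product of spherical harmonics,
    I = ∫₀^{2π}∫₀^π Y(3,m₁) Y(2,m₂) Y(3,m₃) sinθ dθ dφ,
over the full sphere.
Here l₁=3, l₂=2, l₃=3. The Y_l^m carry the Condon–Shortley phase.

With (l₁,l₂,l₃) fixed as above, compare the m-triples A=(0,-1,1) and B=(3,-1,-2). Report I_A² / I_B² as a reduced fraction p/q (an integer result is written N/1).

l's match ⇒ only the (l;m) 3-j factors differ between A and B.
A: triangle coeff Δ(3,2,3) = 1/3780; Σ_t [0,1]: t=0:+1/12 t=1:−1/8 = -1/24; (3j)²=1/210 [(3 2 3; 0 -1 1)], sign=-1
B: triangle coeff Δ(3,2,3) = 1/3780; Σ_t [0,0]: t=0:+1/48 = 1/48; (3j)²=5/84 [(3 2 3; 3 -1 -2)], sign=-1
I_A²/I_B² = (1/210)/(5/84) = 2/25

2/25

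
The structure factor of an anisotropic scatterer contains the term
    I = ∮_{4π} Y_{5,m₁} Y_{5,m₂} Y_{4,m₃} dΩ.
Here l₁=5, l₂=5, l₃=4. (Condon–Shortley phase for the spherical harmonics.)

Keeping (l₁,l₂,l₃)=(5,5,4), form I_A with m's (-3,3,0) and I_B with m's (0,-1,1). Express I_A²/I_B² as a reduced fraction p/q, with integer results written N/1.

Shared (l₁,l₂,l₃)=(5,5,4): N and (l;000)² cancel in I_A²/I_B².
A: Δ = 6!·4!·4!/15! = 1/3153150; Racah Σ t=4..6: t=4:+1/27648 t=5:−1/4320 t=6:+1/11520 = -1/9216; ⇒ 3j(5 5 4; -3 3 0)² = 2/143, sgn -1
B: Δ = 6!·4!·4!/15! = 1/3153150; Racah Σ t=1..4: t=1:−1/17280 t=2:+1/1152 t=3:−1/864 t=4:+1/6912 = -7/34560; ⇒ 3j(5 5 4; 0 -1 1)² = 1/429, sgn +1
I_A²/I_B² = (2/143)/(1/429) = 6/1

6/1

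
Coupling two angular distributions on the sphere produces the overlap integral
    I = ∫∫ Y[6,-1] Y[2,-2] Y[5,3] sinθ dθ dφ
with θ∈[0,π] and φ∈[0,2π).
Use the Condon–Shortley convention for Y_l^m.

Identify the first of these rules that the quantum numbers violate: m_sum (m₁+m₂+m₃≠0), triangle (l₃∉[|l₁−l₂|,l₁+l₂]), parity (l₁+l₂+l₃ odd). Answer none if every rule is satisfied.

parity

m₁+m₂+m₃ = -1 − 2 + 3 = 0  ✓
triangle: |6−2|=4 ≤ l₃=5 ≤ 6+2=8  ✓
parity: l₁+l₂+l₃ = 13 is odd  ✗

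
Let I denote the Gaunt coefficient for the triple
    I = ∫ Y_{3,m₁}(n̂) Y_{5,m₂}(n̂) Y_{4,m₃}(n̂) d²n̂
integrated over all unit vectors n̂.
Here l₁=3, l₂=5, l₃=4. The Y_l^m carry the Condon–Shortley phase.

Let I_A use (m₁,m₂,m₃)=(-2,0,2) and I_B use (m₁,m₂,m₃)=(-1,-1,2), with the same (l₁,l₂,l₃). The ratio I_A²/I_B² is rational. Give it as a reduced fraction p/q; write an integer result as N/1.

4800/1849

Shared (l₁,l₂,l₃)=(3,5,4): N and (l;000)² cancel in I_A²/I_B².
A: Δ = 4!·2!·6!/13! = 1/180180; Racah Σ t=3..4: t=3:−1/576 t=4:+1/2880 = -1/720; ⇒ 3j(3 5 4; -2 0 2)² = 80/3003, sgn -1
B: Δ = 4!·2!·6!/13! = 1/180180; Racah Σ t=2..4: t=2:+1/384 t=3:−1/720 t=4:+1/34560 = 43/34560; ⇒ 3j(3 5 4; -1 -1 2)² = 1849/180180, sgn +1
I_A²/I_B² = (80/3003)/(1849/180180) = 4800/1849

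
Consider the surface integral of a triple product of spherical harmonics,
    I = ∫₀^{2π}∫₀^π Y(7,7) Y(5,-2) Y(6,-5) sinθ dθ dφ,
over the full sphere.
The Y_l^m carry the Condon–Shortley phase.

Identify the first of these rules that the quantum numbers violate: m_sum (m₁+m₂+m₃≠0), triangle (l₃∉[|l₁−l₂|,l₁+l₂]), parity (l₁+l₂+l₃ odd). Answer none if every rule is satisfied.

none

m₁+m₂+m₃ = 7 − 2 − 5 = 0  ✓
triangle: |7−5|=2 ≤ l₃=6 ≤ 7+5=12  ✓
parity: l₁+l₂+l₃ = 18 is even  ✓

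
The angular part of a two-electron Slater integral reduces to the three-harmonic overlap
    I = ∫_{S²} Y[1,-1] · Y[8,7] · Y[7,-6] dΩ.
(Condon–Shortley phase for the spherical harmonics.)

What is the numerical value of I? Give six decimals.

Checks pass: Σm=0; 16 even; l₃=7∈[7,9].
(2·1+1)(2·8+1)(2·7+1) = 765
Δ: 2! 0! 14! / 17! → 1/2040
sum: t=1:−1/25401600 = -1/25401600
3j²(1 8 7; 0 0 0) = Δ·Π!·Σ² = 8/255  (sign +1)
sum: t=2:+1/12454041600 = 1/12454041600
3j²(1 8 7; -1 7 -6) = Δ·Π!·Σ² = 7/136  (sign -1)
combine: 4πI² = 765·8/255·7/136 = 21/17
take √, sign -1: I = -0.31353083

-0.313531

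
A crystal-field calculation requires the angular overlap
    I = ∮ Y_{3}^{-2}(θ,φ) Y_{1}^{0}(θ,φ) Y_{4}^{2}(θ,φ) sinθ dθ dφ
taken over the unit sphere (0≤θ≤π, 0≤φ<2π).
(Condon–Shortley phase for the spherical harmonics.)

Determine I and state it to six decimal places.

m-sum 0 ✓  L=8 even ✓  2≤4≤4 ✓
Π(2lᵢ+1) = 7×3×9 = 189
triangle coeff Δ(3,1,4) = 1/252
Σ_t [0,0]: t=0:+1/36 = 1/36
(3j)²=4/63 [(3 1 4; 0 0 0)], sign=+1
Σ_t [0,0]: t=0:+1/120 = 1/120
(3j)²=1/21 [(3 1 4; -2 0 2)], sign=+1
⇒ 4πI² = 4/7
I = (+1)√(4/7/(4π)) = 0.21324362

0.213244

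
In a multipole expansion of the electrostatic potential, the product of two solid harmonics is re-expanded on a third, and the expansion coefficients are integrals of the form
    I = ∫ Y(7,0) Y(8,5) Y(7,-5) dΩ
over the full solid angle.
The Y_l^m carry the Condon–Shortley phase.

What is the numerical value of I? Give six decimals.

-0.065809

Checks pass: Σm=0; 22 even; l₃=7∈[1,15].
(2·7+1)(2·8+1)(2·7+1) = 3825
Δ: 8! 6! 8! / 23! → 1/22086194130
sum: t=1:−1/18289152000 t=2:+1/248832000 t=3:−1/24883200 t=4:+1/11943936 t=5:−1/24883200 t=6:+1/248832000 t=7:−1/18289152000 = 11/975421440
3j²(7 8 7; 0 0 0) = Δ·Π!·Σ² = 1750/289731  (sign -1)
sum: t=5:−1/1393459200 t=6:+1/870912000 t=7:−1/5225472000 = 1/4180377600
3j²(7 8 7; 0 5 -5) = Δ·Π!·Σ² = 35/14858  (sign +1)
combine: 4πI² = 3825·1750/289731·35/14858 = 2296875/42204149
take √, sign -1: I = -0.06580913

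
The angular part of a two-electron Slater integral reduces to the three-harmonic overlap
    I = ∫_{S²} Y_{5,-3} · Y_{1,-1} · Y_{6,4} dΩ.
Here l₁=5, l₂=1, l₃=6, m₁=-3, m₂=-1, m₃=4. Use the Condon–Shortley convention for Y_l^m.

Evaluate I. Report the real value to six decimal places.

0.274090

Rules hold: Σm=0, L=12 even, 4≤6≤6.
N = 11·3·13 = 429
Δ = 0!·10!·2!/13! = 1/858
Racah Σ t=0..0: t=0:+1/14400 = 1/14400
⇒ 3j(5 1 6; 0 0 0)² = 6/143, sgn +1
Racah Σ t=0..0: t=0:+1/161280 = 1/161280
⇒ 3j(5 1 6; -3 -1 4)² = 15/286, sgn +1
4πI² = N·(3j₀)²·(3jₘ)² = 135/143
I = +1·√(0.944056/4π) = 0.27409047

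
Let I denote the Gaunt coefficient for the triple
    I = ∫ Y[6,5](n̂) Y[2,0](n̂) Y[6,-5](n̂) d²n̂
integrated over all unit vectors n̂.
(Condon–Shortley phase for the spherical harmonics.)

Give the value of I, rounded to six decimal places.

Checks pass: Σm=0; 14 even; l₃=6∈[4,8].
(2·6+1)(2·2+1)(2·6+1) = 845
Δ: 2! 10! 2! / 15! → 1/90090
sum: t=0:+1/69120 t=1:−1/14400 t=2:+1/69120 = -7/172800
3j²(6 2 6; 0 0 0) = Δ·Π!·Σ² = 14/715  (sign -1)
sum: t=0:+1/1451520 t=1:−1/3628800 = 1/2419200
3j²(6 2 6; 5 0 -5) = Δ·Π!·Σ² = 11/910  (sign -1)
combine: 4πI² = 845·14/715·11/910 = 1/5
take √, sign +1: I = 0.12615663

0.126157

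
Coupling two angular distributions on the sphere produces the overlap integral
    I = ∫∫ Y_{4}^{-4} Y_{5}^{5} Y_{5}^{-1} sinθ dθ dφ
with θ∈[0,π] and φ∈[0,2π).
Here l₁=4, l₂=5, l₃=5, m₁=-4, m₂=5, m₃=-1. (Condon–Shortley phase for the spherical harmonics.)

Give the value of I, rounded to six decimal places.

-0.075170

Rules hold: Σm=0, L=14 even, 1≤5≤9.
N = 9·11·11 = 1089
Δ = 4!·4!·6!/15! = 1/3153150
Racah Σ t=0..4: t=0:+1/69120 t=1:−1/1728 t=2:+1/576 t=3:−1/1728 t=4:+1/69120 = 7/11520
⇒ 3j(4 5 5; 0 0 0)² = 2/143, sgn -1
Racah Σ t=4..4: t=4:+1/414720 = 1/414720
⇒ 3j(4 5 5; -4 5 -1)² = 2/429, sgn +1
4πI² = N·(3j₀)²·(3jₘ)² = 12/169
I = -1·√(0.0710059/4π) = -0.07516962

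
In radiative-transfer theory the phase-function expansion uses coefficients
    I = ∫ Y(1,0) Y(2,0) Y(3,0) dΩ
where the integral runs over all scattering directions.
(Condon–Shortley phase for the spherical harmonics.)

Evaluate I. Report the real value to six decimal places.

m-sum 0 ✓  L=6 even ✓  1≤3≤3 ✓
Π(2lᵢ+1) = 3×5×7 = 105
triangle coeff Δ(1,2,3) = 1/105
Σ_t [0,0]: t=0:+1/4 = 1/4
(3j)²=3/35 [(1 2 3; 0 0 0)], sign=-1
(m-triple is (0,0,0) — same symbol as above.)
⇒ 4πI² = 27/35
I = (+1)√(27/35/(4π)) = 0.24776670

0.247767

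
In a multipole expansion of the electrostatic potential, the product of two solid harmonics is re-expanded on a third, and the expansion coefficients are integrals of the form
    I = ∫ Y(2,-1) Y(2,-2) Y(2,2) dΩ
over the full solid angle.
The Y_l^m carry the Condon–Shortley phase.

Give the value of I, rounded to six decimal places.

m-sum = -1 − 2 + 2 = -1 ≠ 0 ⇒ I = 0

0.000000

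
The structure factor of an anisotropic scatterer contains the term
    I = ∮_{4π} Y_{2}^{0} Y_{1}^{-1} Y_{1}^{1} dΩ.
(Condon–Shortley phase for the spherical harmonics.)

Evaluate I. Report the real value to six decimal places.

Checks pass: Σm=0; 4 even; l₃=1∈[1,3].
(2·2+1)(2·1+1)(2·1+1) = 45
Δ: 2! 2! 0! / 5! → 1/30
sum: t=1:−1/1 = -1/1
3j²(2 1 1; 0 0 0) = Δ·Π!·Σ² = 2/15  (sign +1)
sum: t=0:+1/4 = 1/4
3j²(2 1 1; 0 -1 1) = Δ·Π!·Σ² = 1/30  (sign +1)
combine: 4πI² = 45·2/15·1/30 = 1/5
take √, sign +1: I = 0.12615663

0.126157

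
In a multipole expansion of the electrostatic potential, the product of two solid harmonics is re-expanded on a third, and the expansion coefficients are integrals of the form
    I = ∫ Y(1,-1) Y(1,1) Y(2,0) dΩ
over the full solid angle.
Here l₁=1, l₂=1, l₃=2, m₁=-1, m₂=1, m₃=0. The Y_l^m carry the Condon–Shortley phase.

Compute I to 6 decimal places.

0.126157

Rules hold: Σm=0, L=4 even, 0≤2≤2.
N = 3·3·5 = 45
Δ = 0!·2!·2!/5! = 1/30
Racah Σ t=0..0: t=0:+1/1 = 1/1
⇒ 3j(1 1 2; 0 0 0)² = 2/15, sgn +1
Racah Σ t=0..0: t=0:+1/4 = 1/4
⇒ 3j(1 1 2; -1 1 0)² = 1/30, sgn +1
4πI² = N·(3j₀)²·(3jₘ)² = 1/5
I = +1·√(0.2/4π) = 0.12615663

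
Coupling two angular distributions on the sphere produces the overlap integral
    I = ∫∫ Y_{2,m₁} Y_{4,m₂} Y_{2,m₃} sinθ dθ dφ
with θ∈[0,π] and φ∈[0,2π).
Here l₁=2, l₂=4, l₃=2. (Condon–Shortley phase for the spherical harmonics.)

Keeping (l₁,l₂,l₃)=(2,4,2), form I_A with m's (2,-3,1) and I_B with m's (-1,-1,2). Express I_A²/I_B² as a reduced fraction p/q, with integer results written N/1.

l's match ⇒ only the (l;m) 3-j factors differ between A and B.
A: triangle coeff Δ(2,4,2) = 1/630; Σ_t [0,0]: t=0:+1/144 = 1/144; (3j)²=1/18 [(2 4 2; 2 -3 1)], sign=-1
B: triangle coeff Δ(2,4,2) = 1/630; Σ_t [3,3]: t=3:−1/144 = -1/144; (3j)²=1/126 [(2 4 2; -1 -1 2)], sign=-1
I_A²/I_B² = (1/18)/(1/126) = 7/1

7/1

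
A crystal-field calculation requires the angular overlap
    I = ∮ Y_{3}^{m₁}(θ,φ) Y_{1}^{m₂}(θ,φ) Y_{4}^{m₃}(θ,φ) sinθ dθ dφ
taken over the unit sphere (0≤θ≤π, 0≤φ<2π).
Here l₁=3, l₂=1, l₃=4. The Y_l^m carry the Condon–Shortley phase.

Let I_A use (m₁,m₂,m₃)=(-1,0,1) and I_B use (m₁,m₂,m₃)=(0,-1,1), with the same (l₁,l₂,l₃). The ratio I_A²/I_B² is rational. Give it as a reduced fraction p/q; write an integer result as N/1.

3/2

l's match ⇒ only the (l;m) 3-j factors differ between A and B.
A: triangle coeff Δ(3,1,4) = 1/252; Σ_t [0,0]: t=0:+1/48 = 1/48; (3j)²=5/84 [(3 1 4; -1 0 1)], sign=-1
B: triangle coeff Δ(3,1,4) = 1/252; Σ_t [0,0]: t=0:+1/72 = 1/72; (3j)²=5/126 [(3 1 4; 0 -1 1)], sign=-1
I_A²/I_B² = (5/84)/(5/126) = 3/2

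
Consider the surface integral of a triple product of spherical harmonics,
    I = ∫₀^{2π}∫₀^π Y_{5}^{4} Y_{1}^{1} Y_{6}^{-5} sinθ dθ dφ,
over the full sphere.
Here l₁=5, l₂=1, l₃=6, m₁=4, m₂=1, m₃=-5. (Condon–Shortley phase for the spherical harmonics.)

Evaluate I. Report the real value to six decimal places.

Checks pass: Σm=0; 12 even; l₃=6∈[4,6].
(2·5+1)(2·1+1)(2·6+1) = 429
Δ: 0! 10! 2! / 13! → 1/858
sum: t=0:+1/14400 = 1/14400
3j²(5 1 6; 0 0 0) = Δ·Π!·Σ² = 6/143  (sign +1)
sum: t=0:+1/725760 = 1/725760
3j²(5 1 6; 4 1 -5) = Δ·Π!·Σ² = 5/78  (sign -1)
combine: 4πI² = 429·6/143·5/78 = 15/13
take √, sign -1: I = -0.30301841

-0.303018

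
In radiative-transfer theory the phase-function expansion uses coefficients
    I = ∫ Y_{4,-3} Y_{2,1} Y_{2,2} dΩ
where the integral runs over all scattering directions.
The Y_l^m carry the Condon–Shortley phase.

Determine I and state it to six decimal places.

m-sum 0 ✓  L=8 even ✓  2≤2≤6 ✓
Π(2lᵢ+1) = 9×5×5 = 225
triangle coeff Δ(4,2,2) = 1/630
Σ_t [2,2]: t=2:+1/16 = 1/16
(3j)²=2/35 [(4 2 2; 0 0 0)], sign=+1
Σ_t [3,3]: t=3:−1/144 = -1/144
(3j)²=1/18 [(4 2 2; -3 1 2)], sign=-1
⇒ 4πI² = 5/7
I = (-1)√(5/7/(4π)) = -0.23841361

-0.238414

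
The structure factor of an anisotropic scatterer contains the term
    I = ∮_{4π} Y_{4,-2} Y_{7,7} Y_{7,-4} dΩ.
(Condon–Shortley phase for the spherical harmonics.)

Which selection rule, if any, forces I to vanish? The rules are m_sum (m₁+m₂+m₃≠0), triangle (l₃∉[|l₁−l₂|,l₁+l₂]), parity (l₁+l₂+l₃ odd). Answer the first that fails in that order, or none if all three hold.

azimuthal sum: -2 + 7 − 4 = 1  ✗
3 ≤ 7 ≤ 11 (triangle on l)
L = 4 + 7 + 7 = 18 (even)

m_sum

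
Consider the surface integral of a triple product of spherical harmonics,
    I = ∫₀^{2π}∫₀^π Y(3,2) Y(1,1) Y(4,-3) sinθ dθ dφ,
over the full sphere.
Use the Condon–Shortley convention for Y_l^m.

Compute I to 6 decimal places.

Checks pass: Σm=0; 8 even; l₃=4∈[2,4].
(2·3+1)(2·1+1)(2·4+1) = 189
Δ: 0! 6! 2! / 9! → 1/252
sum: t=0:+1/36 = 1/36
3j²(3 1 4; 0 0 0) = Δ·Π!·Σ² = 4/63  (sign +1)
sum: t=0:+1/240 = 1/240
3j²(3 1 4; 2 1 -3) = Δ·Π!·Σ² = 1/12  (sign -1)
combine: 4πI² = 189·4/63·1/12 = 1/1
take √, sign -1: I = -0.28209479

-0.282095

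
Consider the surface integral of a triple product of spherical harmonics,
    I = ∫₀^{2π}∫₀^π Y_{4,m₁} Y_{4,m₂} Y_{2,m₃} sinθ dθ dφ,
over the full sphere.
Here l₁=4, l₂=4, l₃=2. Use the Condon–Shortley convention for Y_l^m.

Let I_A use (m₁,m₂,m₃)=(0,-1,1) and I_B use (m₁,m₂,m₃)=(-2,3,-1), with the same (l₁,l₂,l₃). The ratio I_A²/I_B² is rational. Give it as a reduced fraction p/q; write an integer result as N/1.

2/35

l's match ⇒ only the (l;m) 3-j factors differ between A and B.
A: triangle coeff Δ(4,4,2) = 1/13860; Σ_t [2,3]: t=2:+1/96 t=3:−1/72 = -1/288; (3j)²=1/462 [(4 4 2; 0 -1 1)], sign=+1
B: triangle coeff Δ(4,4,2) = 1/13860; Σ_t [5,6]: t=5:−1/240 t=6:+1/1440 = -1/288; (3j)²=5/132 [(4 4 2; -2 3 -1)], sign=+1
I_A²/I_B² = (1/462)/(5/132) = 2/35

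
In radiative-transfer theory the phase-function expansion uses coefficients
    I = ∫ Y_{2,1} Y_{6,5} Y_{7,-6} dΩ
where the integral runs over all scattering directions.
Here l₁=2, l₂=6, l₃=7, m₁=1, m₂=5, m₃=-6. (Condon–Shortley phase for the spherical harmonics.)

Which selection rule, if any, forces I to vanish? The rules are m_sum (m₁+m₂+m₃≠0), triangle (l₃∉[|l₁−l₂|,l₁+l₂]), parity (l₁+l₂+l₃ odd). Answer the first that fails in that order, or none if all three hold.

parity

azimuthal sum: 1 + 5 − 6 = 0  ✓
4 ≤ 7 ≤ 8 (triangle on l)  ✓
L = 2 + 6 + 7 = 15 (odd)  ✗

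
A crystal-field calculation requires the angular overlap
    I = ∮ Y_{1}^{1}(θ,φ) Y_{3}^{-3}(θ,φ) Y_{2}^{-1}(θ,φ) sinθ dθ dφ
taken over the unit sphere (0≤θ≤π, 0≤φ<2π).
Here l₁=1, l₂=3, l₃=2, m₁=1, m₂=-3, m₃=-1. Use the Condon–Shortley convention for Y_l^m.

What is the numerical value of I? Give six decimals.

1 − 3 − 1 = -3 ≠ 0: azimuthal integral kills it; I = 0

0.000000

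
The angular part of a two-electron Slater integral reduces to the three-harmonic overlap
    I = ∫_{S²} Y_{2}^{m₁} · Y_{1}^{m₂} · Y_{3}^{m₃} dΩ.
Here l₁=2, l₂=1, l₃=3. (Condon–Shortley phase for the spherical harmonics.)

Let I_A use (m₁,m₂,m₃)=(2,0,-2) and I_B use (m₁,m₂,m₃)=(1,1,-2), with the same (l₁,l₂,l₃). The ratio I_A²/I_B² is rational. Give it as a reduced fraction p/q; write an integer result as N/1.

l's match ⇒ only the (l;m) 3-j factors differ between A and B.
A: triangle coeff Δ(2,1,3) = 1/105; Σ_t [0,0]: t=0:+1/24 = 1/24; (3j)²=1/21 [(2 1 3; 2 0 -2)], sign=-1
B: triangle coeff Δ(2,1,3) = 1/105; Σ_t [0,0]: t=0:+1/12 = 1/12; (3j)²=2/21 [(2 1 3; 1 1 -2)], sign=-1
I_A²/I_B² = (1/21)/(2/21) = 1/2

1/2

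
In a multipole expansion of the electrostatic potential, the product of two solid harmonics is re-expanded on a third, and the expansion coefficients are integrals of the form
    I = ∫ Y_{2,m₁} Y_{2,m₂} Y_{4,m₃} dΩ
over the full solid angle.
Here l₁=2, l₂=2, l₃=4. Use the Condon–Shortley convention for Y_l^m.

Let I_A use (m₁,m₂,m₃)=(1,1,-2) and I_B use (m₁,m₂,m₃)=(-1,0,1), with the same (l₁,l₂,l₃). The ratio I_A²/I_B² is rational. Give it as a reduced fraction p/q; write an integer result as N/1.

4/3

Shared (l₁,l₂,l₃)=(2,2,4): N and (l;000)² cancel in I_A²/I_B².
A: Δ = 0!·4!·4!/9! = 1/630; Racah Σ t=0..0: t=0:+1/36 = 1/36; ⇒ 3j(2 2 4; 1 1 -2)² = 4/63, sgn +1
B: Δ = 0!·4!·4!/9! = 1/630; Racah Σ t=0..0: t=0:+1/24 = 1/24; ⇒ 3j(2 2 4; -1 0 1)² = 1/21, sgn -1
I_A²/I_B² = (4/63)/(1/21) = 4/3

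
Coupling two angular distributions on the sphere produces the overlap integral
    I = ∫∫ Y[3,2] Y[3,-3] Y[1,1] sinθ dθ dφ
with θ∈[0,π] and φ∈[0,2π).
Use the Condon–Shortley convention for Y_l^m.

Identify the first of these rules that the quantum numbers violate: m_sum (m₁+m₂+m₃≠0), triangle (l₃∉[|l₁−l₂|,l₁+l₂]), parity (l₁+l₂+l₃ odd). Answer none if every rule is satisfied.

azimuthal sum: 2 − 3 + 1 = 0  ✓
0 ≤ 1 ≤ 6 (triangle on l)  ✓
L = 3 + 3 + 1 = 7 (odd)  ✗

parity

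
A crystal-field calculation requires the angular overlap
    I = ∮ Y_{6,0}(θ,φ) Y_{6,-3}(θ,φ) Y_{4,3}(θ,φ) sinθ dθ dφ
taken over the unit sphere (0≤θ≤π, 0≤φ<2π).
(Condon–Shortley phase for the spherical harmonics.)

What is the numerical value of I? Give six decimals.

Checks pass: Σm=0; 16 even; l₃=4∈[0,12].
(2·6+1)(2·6+1)(2·4+1) = 1521
Δ: 8! 4! 4! / 17! → 1/15315300
sum: t=2:+1/829440 t=3:−1/25920 t=4:+1/9216 t=5:−1/25920 t=6:+1/829440 = 7/207360
3j²(6 6 4; 0 0 0) = Δ·Π!·Σ² = 28/2431  (sign +1)
sum: t=2:+1/207360 t=3:−1/103680 = -1/207360
3j²(6 6 4; 0 -3 3) = Δ·Π!·Σ² = 21/2431  (sign +1)
combine: 4πI² = 1521·28/2431·21/2431 = 5292/34969
take √, sign +1: I = 0.10973960

0.109740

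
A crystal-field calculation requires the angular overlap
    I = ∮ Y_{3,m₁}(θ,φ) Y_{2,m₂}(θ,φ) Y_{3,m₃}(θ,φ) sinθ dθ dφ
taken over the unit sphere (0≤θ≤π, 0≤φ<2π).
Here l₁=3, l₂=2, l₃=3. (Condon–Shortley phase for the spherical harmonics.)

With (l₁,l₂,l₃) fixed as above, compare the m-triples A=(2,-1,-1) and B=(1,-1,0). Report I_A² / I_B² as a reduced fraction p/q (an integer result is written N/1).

Same 3,2,3: normalisation and zero-m 3j drop out of the ratio.
A: Δ: 2! 4! 2! / 9! → 1/3780; sum: t=0:+1/12 t=1:−1/48 = 1/16; 3j²(3 2 3; 2 -1 -1) = Δ·Π!·Σ² = 1/28  (sign +1)
B: Δ: 2! 4! 2! / 9! → 1/3780; sum: t=0:+1/8 t=1:−1/12 = 1/24; 3j²(3 2 3; 1 -1 0) = Δ·Π!·Σ² = 1/210  (sign -1)
I_A²/I_B² = (1/28)/(1/210) = 15/2

15/2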